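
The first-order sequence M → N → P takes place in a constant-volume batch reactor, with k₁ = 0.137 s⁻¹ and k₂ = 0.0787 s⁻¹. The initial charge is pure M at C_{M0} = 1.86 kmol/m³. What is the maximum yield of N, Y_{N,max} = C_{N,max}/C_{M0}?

For a first-order series the maximum intermediate yield is C_{N,max}/C_{M0} = (k₁/k₂)^[k₂/(k₂−k₁)].
= (0.137/0.0787)^(0.0787/(0.0787−0.137)) = (1.741)^(-1.350) = 0.4732.

0.473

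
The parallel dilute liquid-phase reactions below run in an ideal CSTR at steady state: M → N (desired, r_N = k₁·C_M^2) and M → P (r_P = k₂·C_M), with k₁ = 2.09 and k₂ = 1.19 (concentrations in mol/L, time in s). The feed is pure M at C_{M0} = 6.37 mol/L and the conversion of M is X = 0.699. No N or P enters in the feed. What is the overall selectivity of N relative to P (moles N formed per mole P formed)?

3.37

Exit C_M = C_{M0}(1−X) = 6.37×0.301 = 1.917 mol/L.
A CSTR operates uniformly at the exit composition, giving r_N = 7.683 and r_P = 2.282 (each k·C_M^n at C_M = 1.917).
Overall selectivity = C_N/C_P = r_Nτ/(r_Pτ) = r_N/r_P = 3.37.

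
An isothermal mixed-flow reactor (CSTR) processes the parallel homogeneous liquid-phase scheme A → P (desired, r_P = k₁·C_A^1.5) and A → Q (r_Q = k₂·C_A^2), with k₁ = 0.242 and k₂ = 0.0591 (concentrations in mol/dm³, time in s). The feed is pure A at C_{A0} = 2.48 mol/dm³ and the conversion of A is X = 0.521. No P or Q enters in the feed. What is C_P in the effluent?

1.02 mol/dm³

Exit C_A = C_{A0}(1−X) = 2.48×0.479 = 1.188 mol/dm³.
Rates in a CSTR are evaluated at the outlet concentration: r_P = 0.242×1.188^1.5 = 0.3133, r_Q = 0.0591×1.188^2 = 0.08340.
Fraction of consumed A going to P: r_P/(r_P+r_Q) = 0.7898.
C_P = 0.7898·C_{A0}·X = 0.7898×2.48×0.521 = 1.02 mol/dm³.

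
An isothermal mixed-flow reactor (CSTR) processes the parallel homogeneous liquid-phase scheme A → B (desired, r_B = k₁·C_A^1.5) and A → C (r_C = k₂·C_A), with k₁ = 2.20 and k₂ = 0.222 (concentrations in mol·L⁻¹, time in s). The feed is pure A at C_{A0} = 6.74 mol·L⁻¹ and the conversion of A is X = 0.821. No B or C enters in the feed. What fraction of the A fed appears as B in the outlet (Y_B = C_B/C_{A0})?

0.752

Exit C_A = C_{A0}(1−X) = 6.74×0.179 = 1.206 mol·L⁻¹.
A CSTR operates uniformly at the exit composition, giving r_B = 2.915 and r_C = 0.2678 (each k·C_A^n at C_A = 1.206).
Fraction of consumed A going to B: r_B/(r_B+r_C) = 0.9159.
C_B = 0.9159·C_{A0}·X = 0.9159×6.74×0.821 = 5.07 mol·L⁻¹; Y_B = C_B/C_{A0} = 0.752.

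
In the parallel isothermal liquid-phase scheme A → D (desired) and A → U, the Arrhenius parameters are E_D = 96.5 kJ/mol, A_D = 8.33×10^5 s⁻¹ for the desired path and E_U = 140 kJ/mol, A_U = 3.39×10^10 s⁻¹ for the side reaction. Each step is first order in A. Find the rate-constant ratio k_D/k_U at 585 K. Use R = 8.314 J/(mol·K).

k_D/k_U = (A_D/A_U)·exp[−(E_D−E_U)/(RT)] = (A_D/A_U)·exp[(E_U−E_D)/(RT)].
(E_U−E_D)/(RT) = (140−96.5)×10³/(8.314×585) = 43500/4864 = 8.944.
k_D/k_U = (8.33×10^5/3.39×10^10)·exp(8.944) = 2.457×10^-5 × 7660 = 0.188.
Since E_D < E_U, lowering the temperature improves selectivity toward D.

0.188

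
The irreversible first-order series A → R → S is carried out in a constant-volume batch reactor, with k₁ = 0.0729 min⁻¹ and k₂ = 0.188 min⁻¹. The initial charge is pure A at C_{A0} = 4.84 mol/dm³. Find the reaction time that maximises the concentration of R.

The intermediate peaks when r₁ = r₂, i.e. k₁e^(−k₁t) = k₂e^(−k₂t), giving t_opt = ln(k₂/k₁)/(k₂−k₁).
= ln(0.188/0.0729)/(0.188−0.0729) = ln(2.579)/0.1151 = 0.9474/0.1151 = 8.23 min.

8.23 min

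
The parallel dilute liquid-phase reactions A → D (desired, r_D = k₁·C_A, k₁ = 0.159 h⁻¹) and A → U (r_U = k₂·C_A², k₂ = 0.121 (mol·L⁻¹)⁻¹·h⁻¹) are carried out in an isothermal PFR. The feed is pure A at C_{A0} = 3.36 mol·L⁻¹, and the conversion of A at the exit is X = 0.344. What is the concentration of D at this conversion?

0.373 mol·L⁻¹

C_A = C_{A0}(1−X) = 2.204 mol·L⁻¹.
Along a PFR/batch, dC_D/dC_A = −r_D/(r_D+r_U) = −k₁/(k₁+k₂·C_A).
Integrating from C_{A0} to C_A: C_D = (0.159/0.121)·ln[(0.159+0.121·3.36)/(0.159+0.121·2.20)] = 1.314·ln(0.5656/0.4257) = 0.3733 mol·L⁻¹.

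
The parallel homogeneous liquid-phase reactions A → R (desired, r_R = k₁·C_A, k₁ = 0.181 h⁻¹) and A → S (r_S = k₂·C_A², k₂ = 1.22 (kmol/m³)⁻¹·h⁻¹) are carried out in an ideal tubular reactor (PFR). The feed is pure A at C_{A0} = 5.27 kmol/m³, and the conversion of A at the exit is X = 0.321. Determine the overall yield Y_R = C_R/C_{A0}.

0.0105

C_A = C_{A0}(1−X) = 3.578 kmol/m³.
Along a PFR/batch, dC_R/dC_A = −r_R/(r_R+r_S) = −k₁/(k₁+k₂·C_A).
Integrating from C_{A0} to C_A: C_R = (0.181/1.22)·ln[(0.181+1.22·5.27)/(0.181+1.22·3.58)] = 0.1484·ln(6.610/4.547) = 0.05553 kmol/m³.
Y_R = C_R/C_{A0} = 0.05553/5.27 = 0.0105.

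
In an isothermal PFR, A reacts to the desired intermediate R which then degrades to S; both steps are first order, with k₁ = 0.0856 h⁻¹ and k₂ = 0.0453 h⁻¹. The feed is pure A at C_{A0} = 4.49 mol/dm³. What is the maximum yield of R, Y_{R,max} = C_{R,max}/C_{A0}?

Evaluating C_R at τ_opt = ln(k₂/k₁)/(k₂−k₁) gives C_{R,max}/C_{A0} = (k₁/k₂)^[k₂/(k₂−k₁)].
= (0.0856/0.0453)^(0.0453/(0.0453−0.0856)) = (1.890)^(-1.124) = 0.4890.

0.489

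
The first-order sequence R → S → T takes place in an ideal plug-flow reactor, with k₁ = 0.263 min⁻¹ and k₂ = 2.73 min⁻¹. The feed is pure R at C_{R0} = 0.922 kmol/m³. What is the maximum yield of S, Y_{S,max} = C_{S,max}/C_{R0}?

Evaluating C_S at τ_opt = ln(k₂/k₁)/(k₂−k₁) gives C_{S,max}/C_{R0} = (k₁/k₂)^[k₂/(k₂−k₁)].
= (0.263/2.73)^(2.73/(2.73−0.263)) = (0.09634)^(1.107) = 0.07507.

0.0751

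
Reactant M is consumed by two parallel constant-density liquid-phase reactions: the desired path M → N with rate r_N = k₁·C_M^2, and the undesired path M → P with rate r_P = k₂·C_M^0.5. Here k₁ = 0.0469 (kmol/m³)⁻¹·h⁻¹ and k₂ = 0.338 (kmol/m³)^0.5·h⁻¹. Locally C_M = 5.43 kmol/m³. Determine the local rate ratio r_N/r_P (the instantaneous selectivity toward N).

1.76

S_{N/P} = r_N/r_P = (k₁·C_M^2)/(k₂·C_M^0.5) = (k₁/k₂)·C_M^1.5.
= (0.0469×5.430^2) / (0.338×5.430^0.5) = 1.383/0.7876 = 1.76.
Since the desired path is higher order in M, keeping C_M high (PFR or concentrated feed) favours N.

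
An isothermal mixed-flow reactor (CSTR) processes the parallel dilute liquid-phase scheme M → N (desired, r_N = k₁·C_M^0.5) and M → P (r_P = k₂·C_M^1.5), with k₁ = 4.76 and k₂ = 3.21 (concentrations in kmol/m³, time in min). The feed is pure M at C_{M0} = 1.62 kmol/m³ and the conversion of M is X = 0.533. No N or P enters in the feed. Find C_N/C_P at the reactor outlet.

Exit C_M = C_{M0}(1−X) = 1.62×0.467 = 0.7565 kmol/m³.
In a CSTR the entire volume is at exit conditions, so r_N = 4.76×0.7565^0.5 = 4.140 and r_P = 3.21×0.7565^1.5 = 2.112.
Overall selectivity = C_N/C_P = r_Nτ/(r_Pτ) = r_N/r_P = 1.96.

1.96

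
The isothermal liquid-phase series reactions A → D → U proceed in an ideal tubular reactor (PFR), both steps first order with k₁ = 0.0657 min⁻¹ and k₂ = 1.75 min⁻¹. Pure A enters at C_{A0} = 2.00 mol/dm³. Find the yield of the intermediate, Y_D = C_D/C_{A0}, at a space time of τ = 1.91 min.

Solving the coupled first-order balances gives C_D(τ) = [k₁/(k₂−k₁)]·C_{A0}·(e^(−k₁τ) − e^(−k₂τ)).
e^(−k₁τ) = e^(−0.0657×1.91) = e^(−0.1255) = 0.8821; e^(−k₂τ) = e^(−3.342) = 0.03535.
C_D = 0.0657×2.00/(1.75−0.0657) × (0.8821−0.03535) = 0.07801×0.8467 = 0.06606 mol/dm³.
Y_D = C_D/C_{A0} = 0.06606/2.00 = 0.0330.

0.0330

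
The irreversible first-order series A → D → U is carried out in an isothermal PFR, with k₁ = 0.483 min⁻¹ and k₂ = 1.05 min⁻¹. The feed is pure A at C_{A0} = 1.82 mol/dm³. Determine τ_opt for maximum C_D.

1.37 min

Setting dC_D/dτ = 0 gives τ_opt = ln(k₂/k₁)/(k₂−k₁).
= ln(1.05/0.483)/(1.05−0.483) = ln(2.174)/0.5670 = 0.7765/0.5670 = 1.37 min.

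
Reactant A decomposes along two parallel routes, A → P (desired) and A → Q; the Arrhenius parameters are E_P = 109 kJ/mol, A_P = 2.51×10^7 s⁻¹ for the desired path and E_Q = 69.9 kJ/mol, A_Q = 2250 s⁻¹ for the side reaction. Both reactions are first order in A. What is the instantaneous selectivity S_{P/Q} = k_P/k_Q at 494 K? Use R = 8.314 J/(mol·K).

0.818

With equal orders, S_{P/Q} = k_P/k_Q = (A_P/A_Q)·exp[(E_Q−E_P)/(RT)].
(E_Q−E_P)/(RT) = (69.9−109)×10³/(8.314×494) = -39100/4107 = -9.520.
k_P/k_Q = (2.51×10^7/2250)·exp(-9.520) = 11156 × 7.337×10^-5 = 0.818.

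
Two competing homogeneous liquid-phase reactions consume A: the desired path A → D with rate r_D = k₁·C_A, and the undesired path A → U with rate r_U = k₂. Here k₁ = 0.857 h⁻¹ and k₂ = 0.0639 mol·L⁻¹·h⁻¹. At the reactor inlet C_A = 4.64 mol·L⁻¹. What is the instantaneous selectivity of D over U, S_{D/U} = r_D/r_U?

S_{D/U} = r_D/r_U = (k₁·C_A)/(k₂) = (k₁/k₂)·C_A.
= (0.857×4.640) / (0.0639) = 3.976/0.06390 = 62.2.
Since the desired path is higher order in A, keeping C_A high (PFR or concentrated feed) favours D.

62.2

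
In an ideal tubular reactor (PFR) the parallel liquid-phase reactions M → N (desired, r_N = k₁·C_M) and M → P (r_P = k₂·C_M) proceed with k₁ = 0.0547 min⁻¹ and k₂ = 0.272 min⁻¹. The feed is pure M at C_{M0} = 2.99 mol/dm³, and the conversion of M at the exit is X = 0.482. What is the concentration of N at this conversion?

0.241 mol/dm³

C_M = C_{M0}(1−X) = 1.549 mol/dm³.
Both paths are first order in M, so the instantaneous fraction to N is constant: dC_N/d(−C_M) = k₁/(k₁+k₂) = 0.1674.
C_N = 0.1674·(C_{M0}−C_M) = 0.1674×1.441 = 0.241 mol/dm³.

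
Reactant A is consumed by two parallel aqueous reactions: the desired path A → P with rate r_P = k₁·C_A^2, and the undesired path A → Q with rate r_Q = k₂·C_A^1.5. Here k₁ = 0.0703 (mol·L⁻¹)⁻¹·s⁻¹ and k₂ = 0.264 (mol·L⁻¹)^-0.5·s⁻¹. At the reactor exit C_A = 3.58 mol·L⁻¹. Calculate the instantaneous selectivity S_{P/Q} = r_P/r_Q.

S_{P/Q} = r_P/r_Q = (k₁·C_A^2)/(k₂·C_A^1.5) = (k₁/k₂)·C_A^0.5.
= (0.0703×3.580^2) / (0.264×3.580^1.5) = 0.9010/1.788 = 0.504.

0.504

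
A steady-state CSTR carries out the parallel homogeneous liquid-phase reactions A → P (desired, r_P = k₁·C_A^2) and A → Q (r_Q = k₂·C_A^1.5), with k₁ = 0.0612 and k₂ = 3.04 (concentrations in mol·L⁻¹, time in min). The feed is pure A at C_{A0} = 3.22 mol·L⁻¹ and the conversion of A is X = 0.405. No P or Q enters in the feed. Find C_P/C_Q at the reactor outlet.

0.0279

Exit C_A = C_{A0}(1−X) = 3.22×0.595 = 1.916 mol·L⁻¹.
Rates in a CSTR are evaluated at the outlet concentration: r_P = 0.0612×1.916^2 = 0.2246, r_Q = 3.04×1.916^1.5 = 8.062.
Overall selectivity = C_P/C_Q = r_Pτ/(r_Qτ) = r_P/r_Q = 0.0279.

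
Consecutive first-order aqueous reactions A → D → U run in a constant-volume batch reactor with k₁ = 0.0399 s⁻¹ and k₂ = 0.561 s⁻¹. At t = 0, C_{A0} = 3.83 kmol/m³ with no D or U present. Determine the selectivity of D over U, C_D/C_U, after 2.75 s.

For first-order series with pure A initially, C_D(t) = k₁C_{A0}/(k₂−k₁)·(e^(−k₁t) − e^(−k₂t)).
e^(−k₁t) = e^(−0.0399×2.75) = e^(−0.1097) = 0.8961; e^(−k₂t) = e^(−1.543) = 0.2138.
C_D = 0.0399×3.83/(0.561−0.0399) × (0.8961−0.2138) = 0.2933×0.6823 = 0.2001 kmol/m³.
C_A = C_{A0}e^(−k₁t) = 3.432 kmol/m³, so C_U = C_{A0}−C_A−C_D = 0.1979 kmol/m³; C_D/C_U = 1.01.

1.01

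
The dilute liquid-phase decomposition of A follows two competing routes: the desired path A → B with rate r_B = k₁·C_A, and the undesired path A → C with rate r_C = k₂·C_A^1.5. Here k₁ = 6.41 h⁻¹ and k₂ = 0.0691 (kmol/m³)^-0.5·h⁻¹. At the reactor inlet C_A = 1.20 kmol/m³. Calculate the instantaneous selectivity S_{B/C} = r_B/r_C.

S_{B/C} = r_B/r_C = (k₁·C_A)/(k₂·C_A^1.5) = (k₁/k₂)·C_A^-0.5.
= (6.41×1.200) / (0.0691×1.200^1.5) = 7.692/0.09083 = 84.7.
The undesired path is higher order in A, so low C_A (CSTR or dilute feed) favours B.

84.7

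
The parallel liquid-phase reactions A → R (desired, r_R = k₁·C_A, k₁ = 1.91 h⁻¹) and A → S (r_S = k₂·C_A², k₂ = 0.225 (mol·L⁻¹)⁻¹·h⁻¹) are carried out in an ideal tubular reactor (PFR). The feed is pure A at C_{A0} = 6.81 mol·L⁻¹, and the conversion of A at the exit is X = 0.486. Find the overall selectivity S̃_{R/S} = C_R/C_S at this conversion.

C_A = C_{A0}(1−X) = 3.500 mol·L⁻¹.
Along a PFR/batch, dC_R/dC_A = −r_R/(r_R+r_S) = −k₁/(k₁+k₂·C_A).
Integrating from C_{A0} to C_A: C_R = (1.91/0.225)·ln[(1.91+0.225·6.81)/(1.91+0.225·3.50)] = 8.489·ln(3.442/2.698) = 2.069 mol·L⁻¹.
C_S = (C_{A0}−C_A)−C_R = 1.240 mol·L⁻¹; S̃_{R/S} = 2.069/1.240 = 1.67.

1.67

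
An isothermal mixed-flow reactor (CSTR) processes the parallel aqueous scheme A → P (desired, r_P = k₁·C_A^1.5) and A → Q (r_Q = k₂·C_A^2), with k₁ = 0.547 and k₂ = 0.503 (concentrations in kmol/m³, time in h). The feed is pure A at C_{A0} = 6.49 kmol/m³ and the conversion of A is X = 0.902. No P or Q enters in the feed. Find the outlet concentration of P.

Exit C_A = C_{A0}(1−X) = 6.49×0.0980 = 0.6360 kmol/m³.
Rates in a CSTR are evaluated at the outlet concentration: r_P = 0.547×0.6360^1.5 = 0.2775, r_Q = 0.503×0.6360^2 = 0.2035.
Fraction of consumed A going to P: r_P/(r_P+r_Q) = 0.5769.
C_P = 0.5769·C_{A0}·X = 0.5769×6.49×0.902 = 3.38 kmol/m³.

3.38 kmol/m³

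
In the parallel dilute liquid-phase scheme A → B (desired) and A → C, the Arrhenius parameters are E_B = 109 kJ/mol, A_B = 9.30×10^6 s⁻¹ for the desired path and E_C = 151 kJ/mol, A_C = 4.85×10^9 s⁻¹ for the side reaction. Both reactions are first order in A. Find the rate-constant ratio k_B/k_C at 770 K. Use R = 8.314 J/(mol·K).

1.36

k_B/k_C = (A_B/A_C)·exp[−(E_B−E_C)/(RT)] = (A_B/A_C)·exp[(E_C−E_B)/(RT)].
(E_C−E_B)/(RT) = (151−109)×10³/(8.314×770) = 42000/6402 = 6.561.
k_B/k_C = (9.30×10^6/4.85×10^9)·exp(6.561) = 0.001918 × 706.7 = 1.36.
Since E_B < E_C, lowering the temperature improves selectivity toward B.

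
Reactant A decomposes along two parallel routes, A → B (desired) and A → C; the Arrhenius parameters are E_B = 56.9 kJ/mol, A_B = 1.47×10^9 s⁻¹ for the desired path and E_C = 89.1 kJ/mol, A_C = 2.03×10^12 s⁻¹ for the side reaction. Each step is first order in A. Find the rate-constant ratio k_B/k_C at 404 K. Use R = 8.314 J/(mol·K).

10.5

k_B/k_C = (A_B/A_C)·exp[−(E_B−E_C)/(RT)] = (A_B/A_C)·exp[(E_C−E_B)/(RT)].
(E_C−E_B)/(RT) = (89.1−56.9)×10³/(8.314×404) = 32200/3359 = 9.587.
k_B/k_C = (1.47×10^9/2.03×10^12)·exp(9.587) = 7.241×10^-4 × 14568 = 10.5.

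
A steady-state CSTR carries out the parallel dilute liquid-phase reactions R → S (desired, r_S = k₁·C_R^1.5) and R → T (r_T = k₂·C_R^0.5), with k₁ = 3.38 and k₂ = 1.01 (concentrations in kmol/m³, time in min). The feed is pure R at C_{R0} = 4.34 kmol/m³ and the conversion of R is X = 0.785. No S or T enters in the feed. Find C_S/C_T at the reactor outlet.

3.12

Exit C_R = C_{R0}(1−X) = 4.34×0.215 = 0.9331 kmol/m³.
In a CSTR the entire volume is at exit conditions, so r_S = 3.38×0.9331^1.5 = 3.047 and r_T = 1.01×0.9331^0.5 = 0.9756.
Overall selectivity = C_S/C_T = r_Sτ/(r_Tτ) = r_S/r_T = 3.12.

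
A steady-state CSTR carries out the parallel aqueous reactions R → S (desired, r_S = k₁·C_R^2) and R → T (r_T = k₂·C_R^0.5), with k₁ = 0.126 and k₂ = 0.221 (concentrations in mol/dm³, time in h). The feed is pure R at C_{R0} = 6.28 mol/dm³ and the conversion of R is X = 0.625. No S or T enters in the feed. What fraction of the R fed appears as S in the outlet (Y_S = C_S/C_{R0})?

0.421

Exit C_R = C_{R0}(1−X) = 6.28×0.375 = 2.355 mol/dm³.
Rates in a CSTR are evaluated at the outlet concentration: r_S = 0.126×2.355^2 = 0.6988, r_T = 0.221×2.355^0.5 = 0.3391.
Fraction of consumed R going to S: r_S/(r_S+r_T) = 0.6733.
C_S = 0.6733·C_{R0}·X = 0.6733×6.28×0.625 = 2.64 mol/dm³; Y_S = C_S/C_{R0} = 0.421.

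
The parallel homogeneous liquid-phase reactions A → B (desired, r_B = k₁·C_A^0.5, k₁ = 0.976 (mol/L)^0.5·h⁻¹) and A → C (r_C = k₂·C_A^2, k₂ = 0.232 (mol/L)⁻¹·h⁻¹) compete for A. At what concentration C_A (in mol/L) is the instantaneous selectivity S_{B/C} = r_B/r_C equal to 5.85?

0.803 mol/L

S_{B/C} = (k₁/k₂)·C_A^-1.5 ⇒ C_A = (S·k₂/k₁)^(1/(-1.5)).
= (5.85×0.232/0.976)^(-0.6667) = (1.391)^(-0.6667) = 0.803 mol/L.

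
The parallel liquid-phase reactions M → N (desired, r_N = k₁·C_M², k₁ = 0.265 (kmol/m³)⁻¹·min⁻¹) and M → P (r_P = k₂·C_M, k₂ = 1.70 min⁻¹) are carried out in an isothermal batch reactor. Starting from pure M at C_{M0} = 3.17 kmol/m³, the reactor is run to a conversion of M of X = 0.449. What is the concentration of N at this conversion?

C_M = C_{M0}(1−X) = 1.747 kmol/m³.
Along a PFR/batch, dC_P/dC_M = −r_P/(r_N+r_P) = −k₂/(k₂+k₁·C_M).
Integrating from C_{M0} to C_M: C_P = (1.70/0.265)·ln[(1.70+0.265·3.17)/(1.70+0.265·1.75)] = 6.415·ln(2.540/2.163) = 1.031 kmol/m³.
Then C_N = (C_{M0}−C_M) − C_P = 1.423 − 1.031 = 0.3921 kmol/m³.

0.392 kmol/m³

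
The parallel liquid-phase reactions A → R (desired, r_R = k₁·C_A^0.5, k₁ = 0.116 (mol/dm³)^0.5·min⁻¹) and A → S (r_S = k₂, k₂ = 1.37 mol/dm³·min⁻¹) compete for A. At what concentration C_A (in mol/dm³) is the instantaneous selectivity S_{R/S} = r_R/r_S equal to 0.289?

S_{R/S} = (k₁/k₂)·C_A^0.5 ⇒ C_A = (S·k₂/k₁)^(2).
= (0.289×1.37/0.116)^(2) = (3.413)^(2) = 11.6 mol/dm³.

11.6 mol/dm³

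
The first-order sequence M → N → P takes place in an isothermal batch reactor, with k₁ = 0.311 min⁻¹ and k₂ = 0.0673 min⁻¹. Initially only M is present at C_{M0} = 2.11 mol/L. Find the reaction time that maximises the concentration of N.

6.28 min

For first-order series the maximum of C_N occurs at t_opt = ln(k₂/k₁)/(k₂−k₁).
= ln(0.0673/0.311)/(0.0673−0.311) = ln(0.2164)/-0.2437 = -1.531/-0.2437 = 6.28 min.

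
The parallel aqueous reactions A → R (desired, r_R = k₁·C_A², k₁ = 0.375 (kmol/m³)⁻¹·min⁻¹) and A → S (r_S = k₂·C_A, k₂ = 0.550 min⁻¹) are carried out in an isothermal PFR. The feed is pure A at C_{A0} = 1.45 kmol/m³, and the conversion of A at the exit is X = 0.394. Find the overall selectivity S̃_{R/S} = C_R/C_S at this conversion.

0.787

C_A = C_{A0}(1−X) = 0.8787 kmol/m³.
Along a PFR/batch, dC_S/dC_A = −r_S/(r_R+r_S) = −k₂/(k₂+k₁·C_A).
Integrating from C_{A0} to C_A: C_S = (0.550/0.375)·ln[(0.550+0.375·1.45)/(0.550+0.375·0.879)] = 1.467·ln(1.094/0.8795) = 0.3197 kmol/m³.
Then C_R = (C_{A0}−C_A) − C_S = 0.5713 − 0.3197 = 0.2516 kmol/m³.
S̃_{R/S} = C_R/C_S = 0.2516/0.3197 = 0.787.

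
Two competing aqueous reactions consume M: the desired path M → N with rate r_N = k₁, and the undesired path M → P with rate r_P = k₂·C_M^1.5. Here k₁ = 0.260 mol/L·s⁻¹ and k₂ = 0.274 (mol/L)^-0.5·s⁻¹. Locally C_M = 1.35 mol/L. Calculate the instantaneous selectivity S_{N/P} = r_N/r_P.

S_{N/P} = r_N/r_P = (k₁)/(k₂·C_M^1.5) = (k₁/k₂)·C_M^-1.5.
= (0.260) / (0.274×1.350^1.5) = 0.2600/0.4298 = 0.605.
The undesired path is higher order in M, so low C_M (CSTR or dilute feed) favours N.

0.605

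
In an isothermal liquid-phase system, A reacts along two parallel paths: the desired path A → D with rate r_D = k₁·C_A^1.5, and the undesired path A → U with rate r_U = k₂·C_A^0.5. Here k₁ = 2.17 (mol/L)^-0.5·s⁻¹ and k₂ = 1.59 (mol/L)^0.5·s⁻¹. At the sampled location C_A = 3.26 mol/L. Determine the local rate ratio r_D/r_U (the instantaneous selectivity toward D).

S_{D/U} = r_D/r_U = (k₁·C_A^1.5)/(k₂·C_A^0.5) = (k₁/k₂)·C_A.
= (2.17×3.260^1.5) / (1.59×3.260^0.5) = 12.77/2.871 = 4.45.
Since the desired path is higher order in A, keeping C_A high (PFR or concentrated feed) favours D.

4.45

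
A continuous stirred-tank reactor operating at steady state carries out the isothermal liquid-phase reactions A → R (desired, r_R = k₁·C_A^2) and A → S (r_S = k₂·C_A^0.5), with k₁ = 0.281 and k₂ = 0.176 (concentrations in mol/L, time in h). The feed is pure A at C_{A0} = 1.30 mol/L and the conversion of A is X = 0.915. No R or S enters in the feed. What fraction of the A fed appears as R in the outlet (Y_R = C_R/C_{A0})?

0.0507

Exit C_A = C_{A0}(1−X) = 1.30×0.0850 = 0.1105 mol/L.
In a CSTR the entire volume is at exit conditions, so r_R = 0.281×0.1105^2 = 0.003431 and r_S = 0.176×0.1105^0.5 = 0.05851.
Fraction of consumed A going to R: r_R/(r_R+r_S) = 0.05540.
C_R = 0.05540·C_{A0}·X = 0.05540×1.30×0.915 = 0.0659 mol/L; Y_R = C_R/C_{A0} = 0.0507.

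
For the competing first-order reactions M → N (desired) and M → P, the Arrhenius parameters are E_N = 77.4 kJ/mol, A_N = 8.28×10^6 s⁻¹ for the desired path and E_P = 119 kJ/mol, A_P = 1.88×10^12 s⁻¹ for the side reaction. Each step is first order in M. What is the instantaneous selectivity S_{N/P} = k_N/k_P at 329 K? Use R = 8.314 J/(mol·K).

Since both paths have the same order in M, the concentration cancels and S_{N/P} = k_N/k_P = (A_N/A_P)·exp[(E_P−E_N)/(RT)].
(E_P−E_N)/(RT) = (119−77.4)×10³/(8.314×329) = 41600/2735 = 15.21.
k_N/k_P = (8.28×10^6/1.88×10^12)·exp(15.21) = 4.404×10^-6 × 4.027×10^6 = 17.7.
Since E_N < E_P, lowering the temperature improves selectivity toward N.

17.7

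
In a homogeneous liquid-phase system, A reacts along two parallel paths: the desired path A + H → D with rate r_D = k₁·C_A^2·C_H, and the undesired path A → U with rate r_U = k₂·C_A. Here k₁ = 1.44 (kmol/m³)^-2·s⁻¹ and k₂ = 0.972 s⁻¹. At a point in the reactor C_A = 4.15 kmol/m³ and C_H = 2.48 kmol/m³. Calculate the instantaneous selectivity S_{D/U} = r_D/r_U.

S_{D/U} = r_D/r_U = (k₁·C_A^2·C_H)/(k₂·C_A) = (k₁/k₂)·C_A·C_H.
= (1.44×4.150^2×2.480) / (0.972×4.150) = 61.50/4.034 = 15.2.
Since the desired path is higher order in A, keeping C_A high (PFR or concentrated feed) favours D.

15.2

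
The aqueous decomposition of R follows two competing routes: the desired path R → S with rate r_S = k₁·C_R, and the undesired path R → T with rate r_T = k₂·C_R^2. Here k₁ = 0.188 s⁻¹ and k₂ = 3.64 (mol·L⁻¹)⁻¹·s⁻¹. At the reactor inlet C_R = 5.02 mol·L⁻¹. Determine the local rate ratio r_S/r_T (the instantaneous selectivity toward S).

0.0103

S_{S/T} = r_S/r_T = (k₁·C_R)/(k₂·C_R^2) = (k₁/k₂)·C_R⁻¹.
= (0.188×5.020) / (3.64×5.020^2) = 0.9438/91.73 = 0.0103.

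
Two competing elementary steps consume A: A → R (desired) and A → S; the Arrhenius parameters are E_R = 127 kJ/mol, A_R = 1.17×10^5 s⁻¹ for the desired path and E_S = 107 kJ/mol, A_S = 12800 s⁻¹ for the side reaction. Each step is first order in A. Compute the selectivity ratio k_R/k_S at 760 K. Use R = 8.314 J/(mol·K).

With equal orders, S_{R/S} = k_R/k_S = (A_R/A_S)·exp[(E_S−E_R)/(RT)].
(E_S−E_R)/(RT) = (107−127)×10³/(8.314×760) = -20000/6319 = -3.165.
k_R/k_S = (1.17×10^5/12800)·exp(-3.165) = 9.141 × 0.04220 = 0.386.

0.386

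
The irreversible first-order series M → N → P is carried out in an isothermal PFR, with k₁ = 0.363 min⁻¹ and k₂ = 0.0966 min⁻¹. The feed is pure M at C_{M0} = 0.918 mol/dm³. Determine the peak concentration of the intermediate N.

For a first-order series the maximum intermediate yield is C_{N,max}/C_{M0} = (k₁/k₂)^[k₂/(k₂−k₁)].
= (0.363/0.0966)^(0.0966/(0.0966−0.363)) = (3.758)^(-0.3626) = 0.6188.
C_{N,max} = 0.6188×0.918 = 0.568 mol/dm³.

0.568 mol/dm³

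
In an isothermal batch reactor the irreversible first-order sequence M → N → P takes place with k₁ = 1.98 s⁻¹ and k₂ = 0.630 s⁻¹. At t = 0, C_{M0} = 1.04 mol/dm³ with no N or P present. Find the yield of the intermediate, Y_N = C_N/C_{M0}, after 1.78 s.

For first-order series with pure M initially, C_N(t) = k₁C_{M0}/(k₂−k₁)·(e^(−k₁t) − e^(−k₂t)).
e^(−k₁t) = e^(−1.98×1.78) = e^(−3.524) = 0.02947; e^(−k₂t) = e^(−1.121) = 0.3258.
C_N = 1.98×1.04/(0.630−1.98) × (0.02947−0.3258) = (-1.525)×(-0.2964) = 0.4520 mol/dm³.
Y_N = C_N/C_{M0} = 0.4520/1.04 = 0.435.

0.435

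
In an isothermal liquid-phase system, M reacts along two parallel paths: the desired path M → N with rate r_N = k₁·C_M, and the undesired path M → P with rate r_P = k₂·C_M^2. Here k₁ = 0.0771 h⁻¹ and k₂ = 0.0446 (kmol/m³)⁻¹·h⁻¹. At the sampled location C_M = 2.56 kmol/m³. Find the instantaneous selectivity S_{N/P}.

S_{N/P} = r_N/r_P = (k₁·C_M)/(k₂·C_M^2) = (k₁/k₂)·C_M⁻¹.
= (0.0771×2.560) / (0.0446×2.560^2) = 0.1974/0.2923 = 0.675.

0.675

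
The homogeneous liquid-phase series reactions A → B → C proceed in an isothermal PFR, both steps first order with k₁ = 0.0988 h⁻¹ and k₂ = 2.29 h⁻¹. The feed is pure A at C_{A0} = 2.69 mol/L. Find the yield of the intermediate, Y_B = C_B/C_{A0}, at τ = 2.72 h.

The intermediate concentration in a first-order A→B→C sequence is C_B = k₁C_{A0}(e^(−k₁τ) − e^(−k₂τ))/(k₂−k₁).
e^(−k₁τ) = e^(−0.0988×2.72) = e^(−0.2687) = 0.7643; e^(−k₂τ) = e^(−6.229) = 0.001972.
C_B = 0.0988×2.69/(2.29−0.0988) × (0.7643−0.001972) = 0.1213×0.7624 = 0.09247 mol/L.
Y_B = C_B/C_{A0} = 0.09247/2.69 = 0.0344.

0.0344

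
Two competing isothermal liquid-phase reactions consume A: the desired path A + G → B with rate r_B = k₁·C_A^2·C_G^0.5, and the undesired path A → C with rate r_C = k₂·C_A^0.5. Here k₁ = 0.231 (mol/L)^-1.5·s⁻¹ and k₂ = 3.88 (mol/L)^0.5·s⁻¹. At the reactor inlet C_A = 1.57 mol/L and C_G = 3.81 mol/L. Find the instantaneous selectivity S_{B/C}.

S_{B/C} = r_B/r_C = (k₁·C_A^2·C_G^0.5)/(k₂·C_A^0.5) = (k₁/k₂)·C_A^1.5·C_G^0.5.
= (0.231×1.570^2×3.810^0.5) / (3.88×1.570^0.5) = 1.111/4.862 = 0.229.

0.229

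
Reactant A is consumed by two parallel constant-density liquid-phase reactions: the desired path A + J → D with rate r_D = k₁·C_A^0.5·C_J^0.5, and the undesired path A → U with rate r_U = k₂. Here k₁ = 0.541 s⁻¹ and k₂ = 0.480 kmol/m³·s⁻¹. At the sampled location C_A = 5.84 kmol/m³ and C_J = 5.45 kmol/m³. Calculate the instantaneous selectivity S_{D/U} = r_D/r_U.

6.36

S_{D/U} = r_D/r_U = (k₁·C_A^0.5·C_J^0.5)/(k₂) = (k₁/k₂)·C_A^0.5·C_J^0.5.
= (0.541×5.840^0.5×5.450^0.5) / (0.480) = 3.052/0.4800 = 6.36.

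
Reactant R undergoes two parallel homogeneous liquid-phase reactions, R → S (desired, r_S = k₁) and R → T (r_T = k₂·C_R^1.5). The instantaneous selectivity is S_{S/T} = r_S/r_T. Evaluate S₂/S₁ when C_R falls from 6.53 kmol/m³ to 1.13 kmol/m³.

13.9

S_{S/T} = (k₁/k₂)·C_R^-1.5, so S₂/S₁ = (C_{R,2}/C_{R,1})^-1.5.
= (1.13/6.53)^(-1.5) = (0.1730)^(-1.5) = 13.9.
Selectivity toward S rises as C_R falls — low-concentration operation is favoured.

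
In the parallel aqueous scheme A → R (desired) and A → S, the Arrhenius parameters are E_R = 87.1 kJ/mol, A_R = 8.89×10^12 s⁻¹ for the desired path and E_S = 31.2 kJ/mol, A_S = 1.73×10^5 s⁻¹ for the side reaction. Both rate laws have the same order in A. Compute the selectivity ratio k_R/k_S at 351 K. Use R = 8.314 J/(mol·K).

With equal orders, S_{R/S} = k_R/k_S = (A_R/A_S)·exp[(E_S−E_R)/(RT)].
(E_S−E_R)/(RT) = (31.2−87.1)×10³/(8.314×351) = -55900/2918 = -19.16.
k_R/k_S = (8.89×10^12/1.73×10^5)·exp(-19.16) = 5.139×10^7 × 4.796×10^-9 = 0.246.
Since E_R > E_S, raising the temperature improves selectivity toward R.

0.246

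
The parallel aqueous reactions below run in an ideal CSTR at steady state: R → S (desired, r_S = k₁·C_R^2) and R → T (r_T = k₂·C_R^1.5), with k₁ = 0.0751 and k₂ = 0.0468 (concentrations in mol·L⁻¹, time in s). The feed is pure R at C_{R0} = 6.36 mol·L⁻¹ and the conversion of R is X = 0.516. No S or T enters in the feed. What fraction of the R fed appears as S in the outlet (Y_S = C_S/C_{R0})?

0.381

Exit C_R = C_{R0}(1−X) = 6.36×0.484 = 3.078 mol·L⁻¹.
Rates in a CSTR are evaluated at the outlet concentration: r_S = 0.0751×3.078^2 = 0.7116, r_T = 0.0468×3.078^1.5 = 0.2528.
Fraction of consumed R going to S: r_S/(r_S+r_T) = 0.7379.
C_S = 0.7379·C_{R0}·X = 0.7379×6.36×0.516 = 2.42 mol·L⁻¹; Y_S = C_S/C_{R0} = 0.381.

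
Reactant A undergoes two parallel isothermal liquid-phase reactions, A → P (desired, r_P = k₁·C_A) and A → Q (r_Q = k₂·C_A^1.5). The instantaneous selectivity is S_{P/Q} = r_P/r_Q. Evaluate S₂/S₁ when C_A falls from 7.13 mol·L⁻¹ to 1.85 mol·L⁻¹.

1.96

S_{P/Q} = (k₁/k₂)·C_A^-0.5, so S₂/S₁ = (C_{A,2}/C_{A,1})^-0.5.
= (1.85/7.13)^(-0.5) = (0.2595)^(-0.5) = 1.96.
Selectivity toward P rises as C_A falls — low-concentration operation is favoured.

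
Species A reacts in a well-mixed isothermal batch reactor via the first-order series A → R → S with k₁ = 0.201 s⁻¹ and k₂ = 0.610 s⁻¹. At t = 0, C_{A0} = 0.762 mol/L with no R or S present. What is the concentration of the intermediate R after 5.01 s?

0.119 mol/L

For first-order series with pure A initially, C_R(t) = k₁C_{A0}/(k₂−k₁)·(e^(−k₁t) − e^(−k₂t)).
e^(−k₁t) = e^(−0.201×5.01) = e^(−1.007) = 0.3653; e^(−k₂t) = e^(−3.056) = 0.04707.
C_R = 0.201×0.762/(0.610−0.201) × (0.3653−0.04707) = 0.3745×0.3182 = 0.1192 mol/L.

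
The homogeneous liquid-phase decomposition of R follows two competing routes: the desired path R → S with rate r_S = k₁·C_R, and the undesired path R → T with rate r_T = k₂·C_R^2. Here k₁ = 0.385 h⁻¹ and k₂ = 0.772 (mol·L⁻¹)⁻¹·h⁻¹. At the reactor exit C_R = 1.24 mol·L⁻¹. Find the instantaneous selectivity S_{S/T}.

S_{S/T} = r_S/r_T = (k₁·C_R)/(k₂·C_R^2) = (k₁/k₂)·C_R⁻¹.
= (0.385×1.240) / (0.772×1.240^2) = 0.4774/1.187 = 0.402.
The undesired path is higher order in R, so low C_R (CSTR or dilute feed) favours S.

0.402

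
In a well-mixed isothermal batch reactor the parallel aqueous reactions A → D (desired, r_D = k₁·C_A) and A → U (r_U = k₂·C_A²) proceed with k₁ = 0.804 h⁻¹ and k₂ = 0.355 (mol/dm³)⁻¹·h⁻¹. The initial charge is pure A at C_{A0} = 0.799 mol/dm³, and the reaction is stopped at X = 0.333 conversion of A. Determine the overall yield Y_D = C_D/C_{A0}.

C_A = C_{A0}(1−X) = 0.5329 mol/dm³.
Along a PFR/batch, dC_D/dC_A = −r_D/(r_D+r_U) = −k₁/(k₁+k₂·C_A).
Integrating from C_{A0} to C_A: C_D = (0.804/0.355)·ln[(0.804+0.355·0.799)/(0.804+0.355·0.533)] = 2.265·ln(1.088/0.9932) = 0.2057 mol/dm³.
Y_D = C_D/C_{A0} = 0.2057/0.799 = 0.258.

0.258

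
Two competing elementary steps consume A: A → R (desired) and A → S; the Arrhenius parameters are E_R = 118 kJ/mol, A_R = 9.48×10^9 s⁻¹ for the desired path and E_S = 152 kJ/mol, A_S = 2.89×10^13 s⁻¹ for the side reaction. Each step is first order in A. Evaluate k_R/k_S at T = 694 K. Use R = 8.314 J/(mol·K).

0.119

With equal orders, S_{R/S} = k_R/k_S = (A_R/A_S)·exp[(E_S−E_R)/(RT)].
(E_S−E_R)/(RT) = (152−118)×10³/(8.314×694) = 34000/5770 = 5.893.
k_R/k_S = (9.48×10^9/2.89×10^13)·exp(5.893) = 3.280×10^-4 × 362.4 = 0.119.
Since E_R < E_S, lowering the temperature improves selectivity toward R.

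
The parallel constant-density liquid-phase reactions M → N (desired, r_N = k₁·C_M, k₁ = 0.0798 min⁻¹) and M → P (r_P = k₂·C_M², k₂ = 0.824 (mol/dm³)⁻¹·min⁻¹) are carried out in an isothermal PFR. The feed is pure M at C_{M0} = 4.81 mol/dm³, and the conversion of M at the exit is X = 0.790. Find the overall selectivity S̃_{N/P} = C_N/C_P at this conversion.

0.0394

C_M = C_{M0}(1−X) = 1.010 mol/dm³.
Along a PFR/batch, dC_N/dC_M = −r_N/(r_N+r_P) = −k₁/(k₁+k₂·C_M).
Integrating from C_{M0} to C_M: C_N = (0.0798/0.824)·ln[(0.0798+0.824·4.81)/(0.0798+0.824·1.01)] = 0.09684·ln(4.043/0.9121) = 0.1442 mol/dm³.
C_P = (C_{M0}−C_M)−C_N = 3.656 mol/dm³; S̃_{N/P} = 0.1442/3.656 = 0.0394.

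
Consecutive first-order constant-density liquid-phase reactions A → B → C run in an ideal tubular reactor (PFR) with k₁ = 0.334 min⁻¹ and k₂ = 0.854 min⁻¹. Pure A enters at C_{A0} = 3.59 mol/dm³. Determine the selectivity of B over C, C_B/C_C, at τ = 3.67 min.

For first-order series with pure A initially, C_B(τ) = k₁C_{A0}/(k₂−k₁)·(e^(−k₁τ) − e^(−k₂τ)).
e^(−k₁τ) = e^(−0.334×3.67) = e^(−1.226) = 0.2935; e^(−k₂τ) = e^(−3.134) = 0.04354.
C_B = 0.334×3.59/(0.854−0.334) × (0.2935−0.04354) = 2.306×0.2500 = 0.5765 mol/dm³.
C_A = C_{A0}e^(−k₁τ) = 1.054 mol/dm³, so C_C = C_{A0}−C_A−C_B = 1.960 mol/dm³; C_B/C_C = 0.294.

0.294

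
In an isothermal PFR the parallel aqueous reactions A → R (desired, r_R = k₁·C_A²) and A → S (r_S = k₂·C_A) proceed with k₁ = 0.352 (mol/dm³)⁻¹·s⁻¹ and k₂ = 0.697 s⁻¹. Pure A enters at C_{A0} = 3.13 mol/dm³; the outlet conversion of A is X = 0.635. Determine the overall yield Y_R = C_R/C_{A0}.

C_A = C_{A0}(1−X) = 1.142 mol/dm³.
Along a PFR/batch, dC_S/dC_A = −r_S/(r_R+r_S) = −k₂/(k₂+k₁·C_A).
Integrating from C_{A0} to C_A: C_S = (0.697/0.352)·ln[(0.697+0.352·3.13)/(0.697+0.352·1.14)] = 1.980·ln(1.799/1.099) = 0.9753 mol/dm³.
Then C_R = (C_{A0}−C_A) − C_S = 1.988 − 0.9753 = 1.012 mol/dm³.
Y_R = C_R/C_{A0} = 1.012/3.13 = 0.323.

0.323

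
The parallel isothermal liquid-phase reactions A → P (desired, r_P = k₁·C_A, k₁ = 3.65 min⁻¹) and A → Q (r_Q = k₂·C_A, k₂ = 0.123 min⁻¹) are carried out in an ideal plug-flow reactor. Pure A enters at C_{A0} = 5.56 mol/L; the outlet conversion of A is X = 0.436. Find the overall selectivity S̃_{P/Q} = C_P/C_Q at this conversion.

C_A = C_{A0}(1−X) = 3.136 mol/L.
Both paths are first order in A, so the instantaneous fraction to P is constant: dC_P/d(−C_A) = k₁/(k₁+k₂) = 0.9674.
C_P = 0.9674·(C_{A0}−C_A) = 0.9674×2.424 = 2.35 mol/L.
C_Q = (C_{A0}−C_A)−C_P = 0.07903 mol/L; S̃_{P/Q} = 2.345/0.07903 = 29.7.

29.7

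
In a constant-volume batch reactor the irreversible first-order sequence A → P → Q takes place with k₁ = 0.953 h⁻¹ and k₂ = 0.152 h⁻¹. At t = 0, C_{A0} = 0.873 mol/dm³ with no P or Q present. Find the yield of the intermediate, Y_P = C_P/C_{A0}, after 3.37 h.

The intermediate concentration in a first-order A→B→C sequence is C_P = k₁C_{A0}(e^(−k₁t) − e^(−k₂t))/(k₂−k₁).
e^(−k₁t) = e^(−0.953×3.37) = e^(−3.212) = 0.04029; e^(−k₂t) = e^(−0.5122) = 0.5992.
C_P = 0.953×0.873/(0.152−0.953) × (0.04029−0.5992) = (-1.039)×(-0.5589) = 0.5805 mol/dm³.
Y_P = C_P/C_{A0} = 0.5805/0.873 = 0.665.

0.665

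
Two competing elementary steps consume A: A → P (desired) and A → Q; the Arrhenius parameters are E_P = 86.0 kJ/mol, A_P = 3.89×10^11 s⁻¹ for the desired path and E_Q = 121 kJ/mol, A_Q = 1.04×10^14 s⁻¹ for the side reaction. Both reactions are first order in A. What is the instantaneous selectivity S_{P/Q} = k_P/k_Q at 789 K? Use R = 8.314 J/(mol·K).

Since both paths have the same order in A, the concentration cancels and S_{P/Q} = k_P/k_Q = (A_P/A_Q)·exp[(E_Q−E_P)/(RT)].
(E_Q−E_P)/(RT) = (121−86.0)×10³/(8.314×789) = 35000/6560 = 5.336.
k_P/k_Q = (3.89×10^11/1.04×10^14)·exp(5.336) = 0.003740 × 207.6 = 0.776.

0.776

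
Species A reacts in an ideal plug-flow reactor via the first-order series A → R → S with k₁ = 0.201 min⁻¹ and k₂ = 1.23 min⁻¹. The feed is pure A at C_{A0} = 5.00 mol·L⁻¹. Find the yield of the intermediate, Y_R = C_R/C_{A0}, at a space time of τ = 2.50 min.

For first-order series with pure A initially, C_R(τ) = k₁C_{A0}/(k₂−k₁)·(e^(−k₁τ) − e^(−k₂τ)).
e^(−k₁τ) = e^(−0.201×2.50) = e^(−0.5025) = 0.6050; e^(−k₂τ) = e^(−3.075) = 0.04619.
C_R = 0.201×5.00/(1.23−0.201) × (0.6050−0.04619) = 0.9767×0.5588 = 0.5458 mol·L⁻¹.
Y_R = C_R/C_{A0} = 0.5458/5.00 = 0.109.

0.109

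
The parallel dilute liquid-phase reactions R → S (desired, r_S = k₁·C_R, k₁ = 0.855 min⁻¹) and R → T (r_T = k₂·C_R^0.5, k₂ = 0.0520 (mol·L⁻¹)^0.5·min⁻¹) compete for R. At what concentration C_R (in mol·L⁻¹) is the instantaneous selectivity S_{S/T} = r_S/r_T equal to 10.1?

S_{S/T} = (k₁/k₂)·C_R^0.5 ⇒ C_R = (S·k₂/k₁)^(2).
= (10.1×0.0520/0.855)^(2) = (0.6143)^(2) = 0.377 mol·L⁻¹.

0.377 mol·L⁻¹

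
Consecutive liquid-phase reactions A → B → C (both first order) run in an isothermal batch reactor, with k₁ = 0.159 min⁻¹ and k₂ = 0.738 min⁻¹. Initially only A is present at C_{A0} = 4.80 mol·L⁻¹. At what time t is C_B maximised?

For first-order series the maximum of C_B occurs at t_opt = ln(k₂/k₁)/(k₂−k₁).
= ln(0.738/0.159)/(0.738−0.159) = ln(4.642)/0.5790 = 1.535/0.5790 = 2.65 min.

2.65 min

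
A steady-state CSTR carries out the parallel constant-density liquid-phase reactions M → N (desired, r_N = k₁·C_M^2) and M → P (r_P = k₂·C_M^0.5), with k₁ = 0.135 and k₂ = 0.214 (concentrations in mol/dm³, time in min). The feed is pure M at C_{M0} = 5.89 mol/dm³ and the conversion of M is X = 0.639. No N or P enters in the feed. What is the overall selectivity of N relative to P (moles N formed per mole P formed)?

Exit C_M = C_{M0}(1−X) = 5.89×0.361 = 2.126 mol/dm³.
A CSTR operates uniformly at the exit composition, giving r_N = 0.6103 and r_P = 0.3121 (each k·C_M^n at C_M = 2.126).
Overall selectivity = C_N/C_P = r_Nτ/(r_Pτ) = r_N/r_P = 1.96.

1.96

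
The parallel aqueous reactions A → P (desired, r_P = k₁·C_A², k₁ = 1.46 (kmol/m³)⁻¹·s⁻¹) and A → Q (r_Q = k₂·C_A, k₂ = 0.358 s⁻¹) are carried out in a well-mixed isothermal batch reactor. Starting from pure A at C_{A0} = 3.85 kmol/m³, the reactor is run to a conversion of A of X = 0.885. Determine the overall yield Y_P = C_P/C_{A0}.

0.771

C_A = C_{A0}(1−X) = 0.4427 kmol/m³.
Along a PFR/batch, dC_Q/dC_A = −r_Q/(r_P+r_Q) = −k₂/(k₂+k₁·C_A).
Integrating from C_{A0} to C_A: C_Q = (0.358/1.46)·ln[(0.358+1.46·3.85)/(0.358+1.46·0.443)] = 0.2452·ln(5.979/1.004) = 0.4374 kmol/m³.
Then C_P = (C_{A0}−C_A) − C_Q = 3.407 − 0.4374 = 2.970 kmol/m³.
Y_P = C_P/C_{A0} = 2.970/3.85 = 0.771.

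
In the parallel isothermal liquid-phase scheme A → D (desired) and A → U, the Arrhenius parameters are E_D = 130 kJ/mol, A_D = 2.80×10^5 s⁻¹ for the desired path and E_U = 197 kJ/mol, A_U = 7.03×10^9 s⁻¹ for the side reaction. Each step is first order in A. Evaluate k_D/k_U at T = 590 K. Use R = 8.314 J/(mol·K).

34.1

k_D/k_U = (A_D/A_U)·exp[−(E_D−E_U)/(RT)] = (A_D/A_U)·exp[(E_U−E_D)/(RT)].
(E_U−E_D)/(RT) = (197−130)×10³/(8.314×590) = 67000/4905 = 13.66.
k_D/k_U = (2.80×10^5/7.03×10^9)·exp(13.66) = 3.983×10^-5 × 8.550×10^5 = 34.1.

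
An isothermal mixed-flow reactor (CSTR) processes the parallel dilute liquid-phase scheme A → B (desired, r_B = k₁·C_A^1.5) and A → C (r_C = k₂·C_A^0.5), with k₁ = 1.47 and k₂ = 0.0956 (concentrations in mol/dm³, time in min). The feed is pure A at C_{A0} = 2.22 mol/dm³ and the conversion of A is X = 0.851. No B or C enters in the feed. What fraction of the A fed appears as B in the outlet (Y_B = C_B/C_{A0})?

Exit C_A = C_{A0}(1−X) = 2.22×0.149 = 0.3308 mol/dm³.
Rates in a CSTR are evaluated at the outlet concentration: r_B = 1.47×0.3308^1.5 = 0.2797, r_C = 0.0956×0.3308^0.5 = 0.05498.
Fraction of consumed A going to B: r_B/(r_B+r_C) = 0.8357.
C_B = 0.8357·C_{A0}·X = 0.8357×2.22×0.851 = 1.58 mol/dm³; Y_B = C_B/C_{A0} = 0.711.

0.711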